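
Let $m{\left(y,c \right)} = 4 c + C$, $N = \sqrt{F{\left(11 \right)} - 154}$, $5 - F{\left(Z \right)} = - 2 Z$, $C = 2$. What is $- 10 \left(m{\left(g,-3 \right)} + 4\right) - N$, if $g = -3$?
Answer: $60 - i \sqrt{127} \approx 60.0 - 11.269 i$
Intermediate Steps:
$F{\left(Z \right)} = 5 + 2 Z$ ($F{\left(Z \right)} = 5 - - 2 Z = 5 + 2 Z$)
$N = i \sqrt{127}$ ($N = \sqrt{\left(5 + 2 \cdot 11\right) - 154} = \sqrt{\left(5 + 22\right) - 154} = \sqrt{27 - 154} = \sqrt{-127} = i \sqrt{127} \approx 11.269 i$)
$m{\left(y,c \right)} = 2 + 4 c$ ($m{\left(y,c \right)} = 4 c + 2 = 2 + 4 c$)
$- 10 \left(m{\left(g,-3 \right)} + 4\right) - N = - 10 \left(\left(2 + 4 \left(-3\right)\right) + 4\right) - i \sqrt{127} = - 10 \left(\left(2 - 12\right) + 4\right) - i \sqrt{127} = - 10 \left(-10 + 4\right) - i \sqrt{127} = \left(-10\right) \left(-6\right) - i \sqrt{127} = 60 - i \sqrt{127}$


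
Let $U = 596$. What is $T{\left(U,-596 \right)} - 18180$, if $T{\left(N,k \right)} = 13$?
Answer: $-18167$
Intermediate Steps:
$T{\left(U,-596 \right)} - 18180 = 13 - 18180 = -18167$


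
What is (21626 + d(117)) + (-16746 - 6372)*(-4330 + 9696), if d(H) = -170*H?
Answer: -124049452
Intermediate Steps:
(21626 + d(117)) + (-16746 - 6372)*(-4330 + 9696) = (21626 - 170*117) + (-16746 - 6372)*(-4330 + 9696) = (21626 - 19890) - 23118*5366 = 1736 - 124051188 = -124049452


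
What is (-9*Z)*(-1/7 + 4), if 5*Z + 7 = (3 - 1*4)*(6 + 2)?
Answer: 729/7 ≈ 104.14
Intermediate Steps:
Z = -3 (Z = -7/5 + ((3 - 1*4)*(6 + 2))/5 = -7/5 + ((3 - 4)*8)/5 = -7/5 + (-1*8)/5 = -7/5 + (⅕)*(-8) = -7/5 - 8/5 = -3)
(-9*Z)*(-1/7 + 4) = (-9*(-3))*(-1/7 + 4) = 27*(-1*⅐ + 4) = 27*(-⅐ + 4) = 27*(27/7) = 729/7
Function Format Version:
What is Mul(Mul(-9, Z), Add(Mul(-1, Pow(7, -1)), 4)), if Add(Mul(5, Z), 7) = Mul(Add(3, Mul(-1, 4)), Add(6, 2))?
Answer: Rational(729, 7) ≈ 104.14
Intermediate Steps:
Z = -3 (Z = Add(Rational(-7, 5), Mul(Rational(1, 5), Mul(Add(3, Mul(-1, 4)), Add(6, 2)))) = Add(Rational(-7, 5), Mul(Rational(1, 5), Mul(Add(3, -4), 8))) = Add(Rational(-7, 5), Mul(Rational(1, 5), Mul(-1, 8))) = Add(Rational(-7, 5), Mul(Rational(1, 5), -8)) = Add(Rational(-7, 5), Rational(-8, 5)) = -3)
Mul(Mul(-9, Z), Add(Mul(-1, Pow(7, -1)), 4)) = Mul(Mul(-9, -3), Add(Mul(-1, Pow(7, -1)), 4)) = Mul(27, Add(Mul(-1, Rational(1, 7)), 4)) = Mul(27, Add(Rational(-1, 7), 4)) = Mul(27, Rational(27, 7)) = Rational(729, 7)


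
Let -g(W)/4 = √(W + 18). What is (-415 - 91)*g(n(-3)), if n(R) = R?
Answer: 2024*√15 ≈ 7838.9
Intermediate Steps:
g(W) = -4*√(18 + W) (g(W) = -4*√(W + 18) = -4*√(18 + W))
(-415 - 91)*g(n(-3)) = (-415 - 91)*(-4*√(18 - 3)) = -(-2024)*√15 = 2024*√15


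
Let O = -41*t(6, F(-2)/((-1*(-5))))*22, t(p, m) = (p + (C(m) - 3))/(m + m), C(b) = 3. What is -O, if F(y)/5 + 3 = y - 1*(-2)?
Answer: -902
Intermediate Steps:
F(y) = -5 + 5*y (F(y) = -15 + 5*(y - 1*(-2)) = -15 + 5*(y + 2) = -15 + 5*(2 + y) = -15 + (10 + 5*y) = -5 + 5*y)
t(p, m) = p/(2*m) (t(p, m) = (p + (3 - 3))/(m + m) = (p + 0)/((2*m)) = p*(1/(2*m)) = p/(2*m))
O = 902 (O = -41*6/(2*((-5 + 5*(-2))/((-1*(-5)))))*22 = -41*6/(2*((-5 - 10)/5))*22 = -41*6/(2*((-15*⅕)))*22 = -41*6/(2*(-3))*22 = -41*6*(-1)/(2*3)*22 = -41*(-1)*22 = 41*22 = 902)
-O = -1*902 = -902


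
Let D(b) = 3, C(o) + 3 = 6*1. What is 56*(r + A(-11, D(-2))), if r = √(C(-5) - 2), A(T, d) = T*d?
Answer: -1792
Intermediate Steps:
C(o) = 3 (C(o) = -3 + 6*1 = -3 + 6 = 3)
r = 1 (r = √(3 - 2) = √1 = 1)
56*(r + A(-11, D(-2))) = 56*(1 - 11*3) = 56*(1 - 33) = 56*(-32) = -1792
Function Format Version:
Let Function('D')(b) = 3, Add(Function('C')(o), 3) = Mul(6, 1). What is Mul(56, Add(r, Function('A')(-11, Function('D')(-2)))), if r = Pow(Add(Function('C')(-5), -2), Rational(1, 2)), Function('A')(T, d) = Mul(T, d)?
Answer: -1792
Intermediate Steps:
Function('C')(o) = 3 (Function('C')(o) = Add(-3, Mul(6, 1)) = Add(-3, 6) = 3)
r = 1 (r = Pow(Add(3, -2), Rational(1, 2)) = Pow(1, Rational(1, 2)) = 1)
Mul(56, Add(r, Function('A')(-11, Function('D')(-2)))) = Mul(56, Add(1, Mul(-11, 3))) = Mul(56, Add(1, -33)) = Mul(56, -32) = -1792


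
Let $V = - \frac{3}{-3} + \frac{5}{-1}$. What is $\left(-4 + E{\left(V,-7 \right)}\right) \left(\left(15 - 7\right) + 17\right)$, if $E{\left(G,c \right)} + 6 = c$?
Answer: $-425$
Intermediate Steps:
$V = -4$ ($V = \left(-3\right) \left(- \frac{1}{3}\right) + 5 \left(-1\right) = 1 - 5 = -4$)
$E{\left(G,c \right)} = -6 + c$
$\left(-4 + E{\left(V,-7 \right)}\right) \left(\left(15 - 7\right) + 17\right) = \left(-4 - 13\right) \left(\left(15 - 7\right) + 17\right) = \left(-4 - 13\right) \left(8 + 17\right) = \left(-17\right) 25 = -425$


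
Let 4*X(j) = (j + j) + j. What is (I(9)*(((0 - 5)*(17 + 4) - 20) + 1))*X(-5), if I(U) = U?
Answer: 4185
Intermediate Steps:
X(j) = 3*j/4 (X(j) = ((j + j) + j)/4 = (2*j + j)/4 = (3*j)/4 = 3*j/4)
(I(9)*(((0 - 5)*(17 + 4) - 20) + 1))*X(-5) = (9*(((0 - 5)*(17 + 4) - 20) + 1))*((¾)*(-5)) = (9*((-5*21 - 20) + 1))*(-15/4) = (9*((-105 - 20) + 1))*(-15/4) = (9*(-125 + 1))*(-15/4) = (9*(-124))*(-15/4) = -1116*(-15/4) = 4185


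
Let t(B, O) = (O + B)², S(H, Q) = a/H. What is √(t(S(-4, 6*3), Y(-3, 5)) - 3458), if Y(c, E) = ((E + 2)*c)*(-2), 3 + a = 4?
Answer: I*√27439/4 ≈ 41.412*I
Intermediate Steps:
a = 1 (a = -3 + 4 = 1)
Y(c, E) = -2*c*(2 + E) (Y(c, E) = ((2 + E)*c)*(-2) = (c*(2 + E))*(-2) = -2*c*(2 + E))
S(H, Q) = 1/H
t(B, O) = (B + O)²
√(t(S(-4, 6*3), Y(-3, 5)) - 3458) = √((1/(-4) - 2*(-3)*(2 + 5))² - 3458) = √((-¼ - 2*(-3)*7)² - 3458) = √((-¼ + 42)² - 3458) = √((167/4)² - 3458) = √(27889/16 - 3458) = √(-27439/16) = I*√27439/4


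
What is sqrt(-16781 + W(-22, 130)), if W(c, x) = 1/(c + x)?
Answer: I*sqrt(5437041)/18 ≈ 129.54*I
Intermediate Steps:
sqrt(-16781 + W(-22, 130)) = sqrt(-16781 + 1/(-22 + 130)) = sqrt(-16781 + 1/108) = sqrt(-1812347/108) = I*sqrt(5437041)/18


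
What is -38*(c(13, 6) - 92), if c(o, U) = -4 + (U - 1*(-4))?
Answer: 3268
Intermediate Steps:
c(o, U) = U (c(o, U) = -4 + (U + 4) = -4 + (4 + U) = U)
-38*(c(13, 6) - 92) = -38*(6 - 92) = -38*(-86) = 3268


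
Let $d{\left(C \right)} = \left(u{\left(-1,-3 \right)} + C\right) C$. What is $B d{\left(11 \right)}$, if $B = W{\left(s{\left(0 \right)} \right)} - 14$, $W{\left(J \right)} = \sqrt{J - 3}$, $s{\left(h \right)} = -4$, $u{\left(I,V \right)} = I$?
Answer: $-1540 + 110 i \sqrt{7} \approx -1540.0 + 291.03 i$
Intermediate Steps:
$W{\left(J \right)} = \sqrt{-3 + J}$
$d{\left(C \right)} = C \left(-1 + C\right)$ ($d{\left(C \right)} = \left(-1 + C\right) C = C \left(-1 + C\right)$)
$B = -14 + i \sqrt{7}$ ($B = \sqrt{-3 - 4} - 14 = \sqrt{-7} - 14 = i \sqrt{7} - 14 = -14 + i \sqrt{7} \approx -14.0 + 2.6458 i$)
$B d{\left(11 \right)} = \left(-14 + i \sqrt{7}\right) 11 \left(-1 + 11\right) = \left(-14 + i \sqrt{7}\right) 11 \cdot 10 = \left(-14 + i \sqrt{7}\right) 110 = -1540 + 110 i \sqrt{7}$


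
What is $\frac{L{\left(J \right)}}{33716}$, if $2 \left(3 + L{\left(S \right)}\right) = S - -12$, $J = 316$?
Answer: $\frac{161}{33716} \approx 0.0047752$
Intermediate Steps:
$L{\left(S \right)} = 3 + \frac{S}{2}$ ($L{\left(S \right)} = -3 + \frac{S - -12}{2} = -3 + \frac{S + 12}{2} = -3 + \frac{12 + S}{2} = -3 + \left(6 + \frac{S}{2}\right) = 3 + \frac{S}{2}$)
$\frac{L{\left(J \right)}}{33716} = \frac{3 + \frac{1}{2} \cdot 316}{33716} = \left(3 + 158\right) \frac{1}{33716} = 161 \cdot \frac{1}{33716} = \frac{161}{33716}$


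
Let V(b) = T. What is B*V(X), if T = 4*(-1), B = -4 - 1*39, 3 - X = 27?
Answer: 172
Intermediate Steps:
X = -24 (X = 3 - 1*27 = 3 - 27 = -24)
B = -43 (B = -4 - 39 = -43)
T = -4
V(b) = -4
B*V(X) = -43*(-4) = 172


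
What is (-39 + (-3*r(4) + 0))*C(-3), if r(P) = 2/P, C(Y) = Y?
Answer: 243/2 ≈ 121.50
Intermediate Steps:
(-39 + (-3*r(4) + 0))*C(-3) = (-39 + (-6/4 + 0))*(-3) = (-39 + (-3*½ + 0))*(-3) = (-39 + (-3/2 + 0))*(-3) = (-39 - 3/2)*(-3) = -81/2*(-3) = 243/2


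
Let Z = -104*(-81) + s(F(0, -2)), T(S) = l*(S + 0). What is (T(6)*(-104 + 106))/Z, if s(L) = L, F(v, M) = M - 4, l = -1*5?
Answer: -10/1403 ≈ -0.0071276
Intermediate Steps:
l = -5
F(v, M) = -4 + M
T(S) = -5*S (T(S) = -5*(S + 0) = -5*S)
Z = 8418 (Z = -104*(-81) + (-4 - 2) = 8424 - 6 = 8418)
(T(6)*(-104 + 106))/Z = ((-5*6)*(-104 + 106))/8418 = -30*2*(1/8418) = -60*1/8418 = -10/1403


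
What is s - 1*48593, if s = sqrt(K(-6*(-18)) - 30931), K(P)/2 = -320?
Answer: -48593 + I*sqrt(31571) ≈ -48593.0 + 177.68*I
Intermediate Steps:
K(P) = -640 (K(P) = 2*(-320) = -640)
s = I*sqrt(31571) (s = sqrt(-640 - 30931) = sqrt(-31571) = I*sqrt(31571) ≈ 177.68*I)
s - 1*48593 = I*sqrt(31571) - 1*48593 = I*sqrt(31571) - 48593 = -48593 + I*sqrt(31571)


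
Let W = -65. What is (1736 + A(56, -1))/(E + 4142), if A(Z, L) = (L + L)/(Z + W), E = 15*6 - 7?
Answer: 1202/2925 ≈ 0.41094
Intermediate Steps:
E = 83 (E = 90 - 7 = 83)
A(Z, L) = 2*L/(-65 + Z) (A(Z, L) = (L + L)/(Z - 65) = (2*L)/(-65 + Z) = 2*L/(-65 + Z))
(1736 + A(56, -1))/(E + 4142) = (1736 + 2*(-1)/(-65 + 56))/(83 + 4142) = (1736 + 2*(-1)/(-9))/4225 = (1736 + 2*(-1)*(-1/9))*(1/4225) = (1736 + 2/9)*(1/4225) = (15626/9)*(1/4225) = 1202/2925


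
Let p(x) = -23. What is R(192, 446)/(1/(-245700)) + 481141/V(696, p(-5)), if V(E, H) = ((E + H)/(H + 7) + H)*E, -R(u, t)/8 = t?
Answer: 79396247896918/90567 ≈ 8.7666e+8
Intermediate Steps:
R(u, t) = -8*t
V(E, H) = E*(H + (E + H)/(7 + H)) (V(E, H) = ((E + H)/(7 + H) + H)*E = (H + (E + H)/(7 + H))*E = E*(H + (E + H)/(7 + H)))
R(192, 446)/(1/(-245700)) + 481141/V(696, p(-5)) = (-8*446)/(1/(-245700)) + 481141/((696*(696 + (-23)² + 8*(-23))/(7 - 23))) = -3568/(-1/245700) + 481141/((696*(696 + 529 - 184)/(-16))) = -3568*(-245700) + 481141/((696*(-1/16)*1041)) = 876657600 + 481141/(-90567/2) = 876657600 + 481141*(-2/90567) = 876657600 - 962282/90567 = 79396247896918/90567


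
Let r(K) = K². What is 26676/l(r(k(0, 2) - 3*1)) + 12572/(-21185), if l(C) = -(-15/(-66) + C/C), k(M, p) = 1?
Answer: -460489732/21185 ≈ -21737.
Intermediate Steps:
l(C) = -27/22 (l(C) = -(-15*(-1/66) + 1) = -(5/22 + 1) = -1*27/22 = -27/22)
26676/l(r(k(0, 2) - 3*1)) + 12572/(-21185) = 26676/(-27/22) + 12572/(-21185) = 26676*(-22/27) + 12572*(-1/21185) = -21736 - 12572/21185 = -460489732/21185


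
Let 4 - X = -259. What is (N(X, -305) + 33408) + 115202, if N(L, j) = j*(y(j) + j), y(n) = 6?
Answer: 239805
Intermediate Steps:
X = 263 (X = 4 - 1*(-259) = 4 + 259 = 263)
N(L, j) = j*(6 + j)
(N(X, -305) + 33408) + 115202 = (-305*(6 - 305) + 33408) + 115202 = (-305*(-299) + 33408) + 115202 = (91195 + 33408) + 115202 = 124603 + 115202 = 239805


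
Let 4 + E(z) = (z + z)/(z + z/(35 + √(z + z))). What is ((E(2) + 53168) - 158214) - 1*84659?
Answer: -3604434/19 ≈ -1.8971e+5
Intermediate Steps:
E(z) = -4 + 2*z/(z + z/(35 + √2*√z)) (E(z) = -4 + (z + z)/(z + z/(35 + √(z + z))) = -4 + (2*z)/(z + z/(35 + √(2*z))) = -4 + (2*z)/(z + z/(35 + √2*√z)) = -4 + 2*z/(z + z/(35 + √2*√z)))
((E(2) + 53168) - 158214) - 1*84659 = ((2*(-37*2 - √2*2^(3/2))/(36*2 + √2*2^(3/2)) + 53168) - 158214) - 1*84659 = ((2*(-74 - √2*2*√2)/(72 + √2*(2*√2)) + 53168) - 158214) - 84659 = ((2*(-74 - 4)/(72 + 4) + 53168) - 158214) - 84659 = ((2*(-78)/76 + 53168) - 158214) - 84659 = ((2*(1/76)*(-78) + 53168) - 158214) - 84659 = ((-39/19 + 53168) - 158214) - 84659 = (1010153/19 - 158214) - 84659 = -1995913/19 - 84659 = -3604434/19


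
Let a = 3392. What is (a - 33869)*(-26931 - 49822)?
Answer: 2339201181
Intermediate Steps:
(a - 33869)*(-26931 - 49822) = (3392 - 33869)*(-26931 - 49822) = -30477*(-76753) = 2339201181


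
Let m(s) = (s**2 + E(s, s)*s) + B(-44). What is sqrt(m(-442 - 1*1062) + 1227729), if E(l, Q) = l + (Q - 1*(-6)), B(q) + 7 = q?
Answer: sqrt(8004702) ≈ 2829.3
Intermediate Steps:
B(q) = -7 + q
E(l, Q) = 6 + Q + l (E(l, Q) = l + (Q + 6) = l + (6 + Q) = 6 + Q + l)
m(s) = -51 + s**2 + s*(6 + 2*s) (m(s) = (s**2 + (6 + s + s)*s) + (-7 - 44) = (s**2 + (6 + 2*s)*s) - 51 = (s**2 + s*(6 + 2*s)) - 51 = -51 + s**2 + s*(6 + 2*s))
sqrt(m(-442 - 1*1062) + 1227729) = sqrt((-51 + 3*(-442 - 1*1062)**2 + 6*(-442 - 1*1062)) + 1227729) = sqrt((-51 + 3*(-442 - 1062)**2 + 6*(-442 - 1062)) + 1227729) = sqrt((-51 + 3*(-1504)**2 + 6*(-1504)) + 1227729) = sqrt((-51 + 3*2262016 - 9024) + 1227729) = sqrt((-51 + 6786048 - 9024) + 1227729) = sqrt(6776973 + 1227729) = sqrt(8004702)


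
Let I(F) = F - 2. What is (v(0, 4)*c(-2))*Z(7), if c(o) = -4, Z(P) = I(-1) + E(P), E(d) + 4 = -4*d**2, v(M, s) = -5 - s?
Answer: -7308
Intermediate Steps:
I(F) = -2 + F
E(d) = -4 - 4*d**2
Z(P) = -7 - 4*P**2 (Z(P) = (-2 - 1) + (-4 - 4*P**2) = -3 + (-4 - 4*P**2) = -7 - 4*P**2)
(v(0, 4)*c(-2))*Z(7) = ((-5 - 1*4)*(-4))*(-7 - 4*7**2) = ((-5 - 4)*(-4))*(-7 - 4*49) = (-9*(-4))*(-7 - 196) = 36*(-203) = -7308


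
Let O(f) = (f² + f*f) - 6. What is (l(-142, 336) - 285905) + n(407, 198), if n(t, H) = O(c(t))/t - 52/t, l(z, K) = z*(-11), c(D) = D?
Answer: -115396361/407 ≈ -2.8353e+5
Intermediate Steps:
O(f) = -6 + 2*f² (O(f) = (f² + f²) - 6 = 2*f² - 6 = -6 + 2*f²)
l(z, K) = -11*z
n(t, H) = -52/t + (-6 + 2*t²)/t (n(t, H) = (-6 + 2*t²)/t - 52/t = -52/t + (-6 + 2*t²)/t)
(l(-142, 336) - 285905) + n(407, 198) = (-11*(-142) - 285905) + (-58/407 + 2*407) = (1562 - 285905) + (-58*1/407 + 814) = -284343 + (-58/407 + 814) = -284343 + 331240/407 = -115396361/407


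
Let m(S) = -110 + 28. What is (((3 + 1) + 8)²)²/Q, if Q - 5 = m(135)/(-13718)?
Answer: 4444632/1073 ≈ 4142.3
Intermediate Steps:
m(S) = -82
Q = 34336/6859 (Q = 5 - 82/(-13718) = 5 - 82*(-1/13718) = 5 + 41/6859 = 34336/6859 ≈ 5.0060)
(((3 + 1) + 8)²)²/Q = (((3 + 1) + 8)²)²/(34336/6859) = ((4 + 8)²)²*(6859/34336) = (12²)²*(6859/34336) = 144²*(6859/34336) = 20736*(6859/34336) = 4444632/1073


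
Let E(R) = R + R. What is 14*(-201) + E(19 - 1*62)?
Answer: -2900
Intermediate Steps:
E(R) = 2*R
14*(-201) + E(19 - 1*62) = 14*(-201) + 2*(19 - 1*62) = -2814 + 2*(19 - 62) = -2814 + 2*(-43) = -2814 - 86 = -2900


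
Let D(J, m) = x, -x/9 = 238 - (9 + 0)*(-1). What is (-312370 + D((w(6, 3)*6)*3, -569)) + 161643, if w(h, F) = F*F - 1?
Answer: -152950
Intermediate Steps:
w(h, F) = -1 + F**2 (w(h, F) = F**2 - 1 = -1 + F**2)
x = -2223 (x = -9*(238 - (9 + 0)*(-1)) = -9*(238 - 9*(-1)) = -9*(238 - 1*(-9)) = -9*(238 + 9) = -9*247 = -2223)
D(J, m) = -2223
(-312370 + D((w(6, 3)*6)*3, -569)) + 161643 = (-312370 - 2223) + 161643 = -314593 + 161643 = -152950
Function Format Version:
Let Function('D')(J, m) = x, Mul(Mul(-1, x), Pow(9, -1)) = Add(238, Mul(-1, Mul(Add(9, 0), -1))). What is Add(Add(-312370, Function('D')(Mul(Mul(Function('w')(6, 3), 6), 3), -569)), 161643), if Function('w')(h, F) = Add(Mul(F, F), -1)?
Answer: -152950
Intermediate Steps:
Function('w')(h, F) = Add(-1, Pow(F, 2)) (Function('w')(h, F) = Add(Pow(F, 2), -1) = Add(-1, Pow(F, 2)))
x = -2223 (x = Mul(-9, Add(238, Mul(-1, Mul(Add(9, 0), -1)))) = Mul(-9, Add(238, Mul(-1, Mul(9, -1)))) = Mul(-9, Add(238, Mul(-1, -9))) = Mul(-9, Add(238, 9)) = Mul(-9, 247) = -2223)
Function('D')(J, m) = -2223
Add(Add(-312370, Function('D')(Mul(Mul(Function('w')(6, 3), 6), 3), -569)), 161643) = Add(Add(-312370, -2223), 161643) = Add(-314593, 161643) = -152950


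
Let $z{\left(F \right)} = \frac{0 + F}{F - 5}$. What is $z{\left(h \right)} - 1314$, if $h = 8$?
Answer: $- \frac{3934}{3} \approx -1311.3$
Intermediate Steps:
$z{\left(F \right)} = \frac{F}{-5 + F}$
$z{\left(h \right)} - 1314 = \frac{8}{-5 + 8} - 1314 = \frac{8}{3} - 1314 = - \frac{3934}{3}$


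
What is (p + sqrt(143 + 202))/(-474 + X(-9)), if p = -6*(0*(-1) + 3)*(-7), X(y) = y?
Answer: -6/23 - sqrt(345)/483 ≈ -0.29933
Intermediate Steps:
p = 126 (p = -6*(0 + 3)*(-7) = -6*3*(-7) = -18*(-7) = 126)
(p + sqrt(143 + 202))/(-474 + X(-9)) = (126 + sqrt(143 + 202))/(-474 - 9) = (126 + sqrt(345))/(-483) = (126 + sqrt(345))*(-1/483) = -6/23 - sqrt(345)/483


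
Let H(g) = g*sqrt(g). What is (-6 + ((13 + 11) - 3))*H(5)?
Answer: 75*sqrt(5) ≈ 167.71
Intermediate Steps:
H(g) = g**(3/2)
(-6 + ((13 + 11) - 3))*H(5) = (-6 + ((13 + 11) - 3))*5**(3/2) = (-6 + (24 - 3))*(5*sqrt(5)) = (-6 + 21)*(5*sqrt(5)) = 15*(5*sqrt(5)) = 75*sqrt(5)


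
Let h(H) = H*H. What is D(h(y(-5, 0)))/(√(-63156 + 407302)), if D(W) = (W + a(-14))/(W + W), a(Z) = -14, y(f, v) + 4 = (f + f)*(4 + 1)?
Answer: 1451*√344146/1003529736 ≈ 0.00084822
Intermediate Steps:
y(f, v) = -4 + 10*f (y(f, v) = -4 + (f + f)*(4 + 1) = -4 + (2*f)*5 = -4 + 10*f)
h(H) = H²
D(W) = (-14 + W)/(2*W) (D(W) = (W - 14)/(W + W) = (-14 + W)/((2*W)) = (-14 + W)*(1/(2*W)) = (-14 + W)/(2*W))
D(h(y(-5, 0)))/(√(-63156 + 407302)) = ((-14 + (-4 + 10*(-5))²)/(2*((-4 + 10*(-5))²)))/(√(-63156 + 407302)) = ((-14 + (-4 - 50)²)/(2*((-4 - 50)²)))/(√344146) = ((-14 + (-54)²)/(2*((-54)²)))*(√344146/344146) = ((½)*(-14 + 2916)/2916)*(√344146/344146) = ((½)*(1/2916)*2902)*(√344146/344146) = 1451*(√344146/344146)/2916 = 1451*√344146/1003529736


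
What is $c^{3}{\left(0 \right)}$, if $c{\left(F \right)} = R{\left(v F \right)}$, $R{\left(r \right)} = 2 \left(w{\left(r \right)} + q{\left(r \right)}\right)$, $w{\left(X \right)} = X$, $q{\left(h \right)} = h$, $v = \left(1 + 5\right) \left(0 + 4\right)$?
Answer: $0$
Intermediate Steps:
$v = 24$ ($v = 6 \cdot 4 = 24$)
$R{\left(r \right)} = 4 r$ ($R{\left(r \right)} = 2 \left(r + r\right) = 2 \cdot 2 r = 4 r$)
$c{\left(F \right)} = 96 F$ ($c{\left(F \right)} = 4 \cdot 24 F = 96 F$)
$c^{3}{\left(0 \right)} = \left(96 \cdot 0\right)^{3} = 0^{3} = 0$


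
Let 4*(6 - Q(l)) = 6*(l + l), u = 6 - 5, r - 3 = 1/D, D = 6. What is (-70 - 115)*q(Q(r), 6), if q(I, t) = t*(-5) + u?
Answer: 5365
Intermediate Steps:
r = 19/6 (r = 3 + 1/6 = 3 + ⅙ = 19/6 ≈ 3.1667)
u = 1
Q(l) = 6 - 3*l (Q(l) = 6 - 3*(l + l)/2 = 6 - 3*2*l/2 = 6 - 3*l)
q(I, t) = 1 - 5*t (q(I, t) = t*(-5) + 1 = -5*t + 1 = 1 - 5*t)
(-70 - 115)*q(Q(r), 6) = (-70 - 115)*(1 - 5*6) = -185*(1 - 30) = -185*(-29) = 5365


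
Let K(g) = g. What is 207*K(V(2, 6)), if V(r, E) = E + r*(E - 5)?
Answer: 1656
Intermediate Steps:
V(r, E) = E + r*(-5 + E)
207*K(V(2, 6)) = 207*(6 - 5*2 + 6*2) = 207*(6 - 10 + 12) = 207*8 = 1656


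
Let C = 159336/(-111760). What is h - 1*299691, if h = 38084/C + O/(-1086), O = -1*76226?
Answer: -1176424189780/3604977 ≈ -3.2633e+5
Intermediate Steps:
C = -19917/13970 (C = 159336*(-1/111760) = -19917/13970 ≈ -1.4257)
O = -76226
h = -96045027673/3604977 (h = 38084/(-19917/13970) - 76226/(-1086) = 38084*(-13970/19917) - 76226*(-1/1086) = -532033480/19917 + 38113/543 = -96045027673/3604977 ≈ -26642.)
h - 1*299691 = -96045027673/3604977 - 1*299691 = -96045027673/3604977 - 299691 = -1176424189780/3604977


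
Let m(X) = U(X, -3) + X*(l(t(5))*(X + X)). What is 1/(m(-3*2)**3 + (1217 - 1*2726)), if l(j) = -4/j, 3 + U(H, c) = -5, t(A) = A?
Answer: -125/35476177 ≈ -3.5235e-6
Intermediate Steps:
U(H, c) = -8 (U(H, c) = -3 - 5 = -8)
m(X) = -8 - 8*X**2/5 (m(X) = -8 + X*((-4/5)*(X + X)) = -8 + X*((-4*1/5)*(2*X)) = -8 + X*(-8*X/5) = -8 - 8*X**2/5)
1/(m(-3*2)**3 + (1217 - 1*2726)) = 1/((-8 - 8*(-3*2)**2/5)**3 + (1217 - 1*2726)) = 1/((-8 - 8/5*(-6)**2)**3 + (1217 - 2726)) = 1/((-8 - 8/5*36)**3 - 1509) = 1/((-8 - 288/5)**3 - 1509) = 1/((-328/5)**3 - 1509) = 1/(-35287552/125 - 1509) = 1/(-35476177/125) = -125/35476177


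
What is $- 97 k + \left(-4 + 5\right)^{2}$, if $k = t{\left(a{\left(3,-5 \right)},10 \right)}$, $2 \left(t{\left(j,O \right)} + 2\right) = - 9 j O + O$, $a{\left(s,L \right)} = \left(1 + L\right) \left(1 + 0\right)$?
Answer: $-17750$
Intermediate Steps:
$a{\left(s,L \right)} = 1 + L$ ($a{\left(s,L \right)} = \left(1 + L\right) 1 = 1 + L$)
$t{\left(j,O \right)} = -2 + \frac{O}{2} - \frac{9 O j}{2}$ ($t{\left(j,O \right)} = -2 + \frac{- 9 j O + O}{2} = -2 + \frac{- 9 O j + O}{2} = -2 + \frac{O - 9 O j}{2} = -2 - \left(- \frac{O}{2} + \frac{9 O j}{2}\right) = -2 + \frac{O}{2} - \frac{9 O j}{2}$)
$k = 183$ ($k = -2 + \frac{1}{2} \cdot 10 - 45 \left(1 - 5\right) = -2 + 5 - 45 \left(-4\right) = -2 + 5 + 180 = 183$)
$- 97 k + \left(-4 + 5\right)^{2} = \left(-97\right) 183 + \left(-4 + 5\right)^{2} = -17751 + 1^{2} = -17751 + 1 = -17750$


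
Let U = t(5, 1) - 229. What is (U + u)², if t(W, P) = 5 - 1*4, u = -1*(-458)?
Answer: 52900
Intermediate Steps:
u = 458
t(W, P) = 1 (t(W, P) = 5 - 4 = 1)
U = -228 (U = 1 - 229 = -228)
(U + u)² = (-228 + 458)² = 230² = 52900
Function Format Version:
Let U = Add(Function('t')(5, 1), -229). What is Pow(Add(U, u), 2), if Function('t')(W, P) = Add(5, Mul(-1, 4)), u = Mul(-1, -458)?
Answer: 52900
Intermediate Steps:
u = 458
Function('t')(W, P) = 1 (Function('t')(W, P) = Add(5, -4) = 1)
U = -228 (U = Add(1, -229) = -228)
Pow(Add(U, u), 2) = Pow(Add(-228, 458), 2) = Pow(230, 2) = 52900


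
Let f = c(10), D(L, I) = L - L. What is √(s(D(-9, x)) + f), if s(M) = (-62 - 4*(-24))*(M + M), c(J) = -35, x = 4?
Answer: I*√35 ≈ 5.9161*I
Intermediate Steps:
D(L, I) = 0
s(M) = 68*M (s(M) = (-62 + 96)*(2*M) = 34*(2*M) = 68*M)
f = -35
√(s(D(-9, x)) + f) = √(68*0 - 35) = √(0 - 35) = √(-35) = I*√35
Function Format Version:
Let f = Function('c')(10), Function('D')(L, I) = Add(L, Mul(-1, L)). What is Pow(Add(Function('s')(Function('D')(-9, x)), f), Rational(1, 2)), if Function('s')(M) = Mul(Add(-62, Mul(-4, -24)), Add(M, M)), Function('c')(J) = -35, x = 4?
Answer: Mul(I, Pow(35, Rational(1, 2))) ≈ Mul(5.9161, I)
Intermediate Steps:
Function('D')(L, I) = 0
Function('s')(M) = Mul(68, M) (Function('s')(M) = Mul(Add(-62, 96), Mul(2, M)) = Mul(34, Mul(2, M)) = Mul(68, M))
f = -35
Pow(Add(Function('s')(Function('D')(-9, x)), f), Rational(1, 2)) = Pow(Add(Mul(68, 0), -35), Rational(1, 2)) = Pow(Add(0, -35), Rational(1, 2)) = Pow(-35, Rational(1, 2)) = Mul(I, Pow(35, Rational(1, 2)))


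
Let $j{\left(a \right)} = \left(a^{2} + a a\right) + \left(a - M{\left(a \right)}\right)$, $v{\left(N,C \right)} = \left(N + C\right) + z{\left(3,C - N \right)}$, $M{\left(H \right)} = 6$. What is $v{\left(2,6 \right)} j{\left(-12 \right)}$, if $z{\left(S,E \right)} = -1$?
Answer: $1890$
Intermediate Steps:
$v{\left(N,C \right)} = -1 + C + N$ ($v{\left(N,C \right)} = \left(N + C\right) - 1 = \left(C + N\right) - 1 = -1 + C + N$)
$j{\left(a \right)} = -6 + a + 2 a^{2}$ ($j{\left(a \right)} = \left(a^{2} + a a\right) + \left(a - 6\right) = \left(a^{2} + a^{2}\right) + \left(a - 6\right) = 2 a^{2} + \left(-6 + a\right) = -6 + a + 2 a^{2}$)
$v{\left(2,6 \right)} j{\left(-12 \right)} = \left(-1 + 6 + 2\right) \left(-6 - 12 + 2 \left(-12\right)^{2}\right) = 7 \left(-6 - 12 + 2 \cdot 144\right) = 7 \left(-6 - 12 + 288\right) = 7 \cdot 270 = 1890$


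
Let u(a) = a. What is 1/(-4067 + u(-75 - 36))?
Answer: -1/4178 ≈ -0.00023935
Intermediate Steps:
1/(-4067 + u(-75 - 36)) = 1/(-4067 + (-75 - 36)) = 1/(-4067 - 111) = 1/(-4178) = -1/4178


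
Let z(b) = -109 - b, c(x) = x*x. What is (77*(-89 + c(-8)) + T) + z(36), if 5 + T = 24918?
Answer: 22843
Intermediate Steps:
T = 24913 (T = -5 + 24918 = 24913)
c(x) = x²
(77*(-89 + c(-8)) + T) + z(36) = (77*(-89 + (-8)²) + 24913) + (-109 - 1*36) = (77*(-89 + 64) + 24913) + (-109 - 36) = (77*(-25) + 24913) - 145 = (-1925 + 24913) - 145 = 22988 - 145 = 22843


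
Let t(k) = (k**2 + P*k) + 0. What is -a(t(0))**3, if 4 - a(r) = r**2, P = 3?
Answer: -64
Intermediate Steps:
t(k) = k**2 + 3*k (t(k) = (k**2 + 3*k) + 0 = k**2 + 3*k)
a(r) = 4 - r**2
-a(t(0))**3 = -(4 - (0*(3 + 0))**2)**3 = -(4 - (0*3)**2)**3 = -(4 - 1*0**2)**3 = -(4 - 1*0)**3 = -(4 + 0)**3 = -1*4**3 = -1*64 = -64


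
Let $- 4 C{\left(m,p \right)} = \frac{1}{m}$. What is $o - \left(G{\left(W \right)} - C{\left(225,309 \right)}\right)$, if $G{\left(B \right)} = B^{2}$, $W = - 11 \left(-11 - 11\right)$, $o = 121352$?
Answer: $\frac{56509199}{900} \approx 62788.0$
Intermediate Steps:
$W = 242$ ($W = \left(-11\right) \left(-22\right) = 242$)
$C{\left(m,p \right)} = - \frac{1}{4 m}$
$o - \left(G{\left(W \right)} - C{\left(225,309 \right)}\right) = 121352 - \left(242^{2} - - \frac{1}{4 \cdot 225}\right) = 121352 - \left(58564 - \left(- \frac{1}{4}\right) \frac{1}{225}\right) = 121352 - \left(58564 - - \frac{1}{900}\right) = 121352 - \left(58564 + \frac{1}{900}\right) = 121352 - \frac{52707601}{900} = \frac{56509199}{900}$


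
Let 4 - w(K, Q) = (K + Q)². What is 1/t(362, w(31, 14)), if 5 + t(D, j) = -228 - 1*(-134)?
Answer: -1/99 ≈ -0.010101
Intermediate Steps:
w(K, Q) = 4 - (K + Q)²
t(D, j) = -99 (t(D, j) = -5 + (-228 - 1*(-134)) = -5 + (-228 + 134) = -5 - 94 = -99)
1/t(362, w(31, 14)) = 1/(-99) = -1/99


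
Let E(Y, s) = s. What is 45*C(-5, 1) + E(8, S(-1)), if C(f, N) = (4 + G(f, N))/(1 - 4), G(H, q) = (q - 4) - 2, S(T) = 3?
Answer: 18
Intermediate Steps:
G(H, q) = -6 + q (G(H, q) = (-4 + q) - 2 = -6 + q)
C(f, N) = ⅔ - N/3 (C(f, N) = (4 + (-6 + N))/(1 - 4) = (-2 + N)/(-3) = (-2 + N)*(-⅓) = ⅔ - N/3)
45*C(-5, 1) + E(8, S(-1)) = 45*(⅔ - ⅓*1) + 3 = 45*(⅔ - ⅓) + 3 = 45*(⅓) + 3 = 15 + 3 = 18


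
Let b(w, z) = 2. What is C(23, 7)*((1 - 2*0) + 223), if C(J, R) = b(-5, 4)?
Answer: 448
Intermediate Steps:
C(J, R) = 2
C(23, 7)*((1 - 2*0) + 223) = 2*((1 - 2*0) + 223) = 2*((1 + 0) + 223) = 2*(1 + 223) = 2*224 = 448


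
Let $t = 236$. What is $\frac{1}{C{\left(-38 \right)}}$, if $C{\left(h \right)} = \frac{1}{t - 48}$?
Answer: $188$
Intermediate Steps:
$C{\left(h \right)} = \frac{1}{188}$ ($C{\left(h \right)} = \frac{1}{236 - 48} = \frac{1}{188}$)
$\frac{1}{C{\left(-38 \right)}} = \frac{1}{\frac{1}{188}} = 188$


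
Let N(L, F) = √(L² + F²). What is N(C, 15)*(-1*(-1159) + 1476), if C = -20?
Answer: 65875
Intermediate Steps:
N(L, F) = √(F² + L²)
N(C, 15)*(-1*(-1159) + 1476) = √(15² + (-20)²)*(-1*(-1159) + 1476) = √(225 + 400)*(1159 + 1476) = √625*2635 = 25*2635 = 65875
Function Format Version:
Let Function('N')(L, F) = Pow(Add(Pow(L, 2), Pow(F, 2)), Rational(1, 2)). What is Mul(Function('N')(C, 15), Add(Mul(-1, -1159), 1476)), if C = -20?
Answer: 65875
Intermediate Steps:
Function('N')(L, F) = Pow(Add(Pow(F, 2), Pow(L, 2)), Rational(1, 2))
Mul(Function('N')(C, 15), Add(Mul(-1, -1159), 1476)) = Mul(Pow(Add(Pow(15, 2), Pow(-20, 2)), Rational(1, 2)), Add(Mul(-1, -1159), 1476)) = Mul(Pow(Add(225, 400), Rational(1, 2)), Add(1159, 1476)) = Mul(Pow(625, Rational(1, 2)), 2635) = Mul(25, 2635) = 65875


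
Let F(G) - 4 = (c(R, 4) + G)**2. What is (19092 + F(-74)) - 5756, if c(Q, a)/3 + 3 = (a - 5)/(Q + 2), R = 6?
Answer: 1298649/64 ≈ 20291.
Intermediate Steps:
c(Q, a) = -9 + 3*(-5 + a)/(2 + Q) (c(Q, a) = -9 + 3*((a - 5)/(Q + 2)) = -9 + 3*((-5 + a)/(2 + Q)) = -9 + 3*(-5 + a)/(2 + Q))
F(G) = 4 + (-75/8 + G)**2 (F(G) = 4 + (3*(-11 + 4 - 3*6)/(2 + 6) + G)**2 = 4 + (3*(-11 + 4 - 18)/8 + G)**2 = 4 + (3*(1/8)*(-25) + G)**2 = 4 + (-75/8 + G)**2)
(19092 + F(-74)) - 5756 = (19092 + (4 + (-75 + 8*(-74))**2/64)) - 5756 = (19092 + (4 + (-75 - 592)**2/64)) - 5756 = (19092 + (4 + (1/64)*(-667)**2)) - 5756 = (19092 + (4 + (1/64)*444889)) - 5756 = (19092 + (4 + 444889/64)) - 5756 = (19092 + 445145/64) - 5756 = 1667033/64 - 5756 = 1298649/64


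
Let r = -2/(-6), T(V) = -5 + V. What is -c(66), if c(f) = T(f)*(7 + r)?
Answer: -1342/3 ≈ -447.33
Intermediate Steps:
r = ⅓ (r = -2*(-⅙) = ⅓ ≈ 0.33333)
c(f) = -110/3 + 22*f/3 (c(f) = (-5 + f)*(7 + ⅓) = (-5 + f)*(22/3) = -110/3 + 22*f/3)
-c(66) = -(-110/3 + (22/3)*66) = -(-110/3 + 484) = -1*1342/3 = -1342/3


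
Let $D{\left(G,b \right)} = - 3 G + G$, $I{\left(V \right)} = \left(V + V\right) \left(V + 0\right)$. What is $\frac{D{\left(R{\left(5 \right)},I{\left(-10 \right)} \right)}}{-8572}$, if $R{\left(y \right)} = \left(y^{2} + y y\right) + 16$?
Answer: $\frac{33}{2143} \approx 0.015399$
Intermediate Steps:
$R{\left(y \right)} = 16 + 2 y^{2}$ ($R{\left(y \right)} = \left(y^{2} + y^{2}\right) + 16 = 2 y^{2} + 16 = 16 + 2 y^{2}$)
$I{\left(V \right)} = 2 V^{2}$ ($I{\left(V \right)} = 2 V V = 2 V^{2}$)
$D{\left(G,b \right)} = - 2 G$
$\frac{D{\left(R{\left(5 \right)},I{\left(-10 \right)} \right)}}{-8572} = \frac{\left(-2\right) \left(16 + 2 \cdot 5^{2}\right)}{-8572} = - 2 \left(16 + 2 \cdot 25\right) \left(- \frac{1}{8572}\right) = - 2 \left(16 + 50\right) \left(- \frac{1}{8572}\right) = \left(-2\right) 66 \left(- \frac{1}{8572}\right) = \left(-132\right) \left(- \frac{1}{8572}\right) = \frac{33}{2143}$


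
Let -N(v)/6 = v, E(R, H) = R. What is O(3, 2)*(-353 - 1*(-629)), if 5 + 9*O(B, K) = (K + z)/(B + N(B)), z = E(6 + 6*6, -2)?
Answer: -10948/45 ≈ -243.29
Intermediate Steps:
N(v) = -6*v
z = 42 (z = 6 + 6*6 = 6 + 36 = 42)
O(B, K) = -5/9 - (42 + K)/(45*B) (O(B, K) = -5/9 + ((K + 42)/(B - 6*B))/9 = -5/9 + ((42 + K)/((-5*B)))/9 = -5/9 + ((42 + K)*(-1/(5*B)))/9 = -5/9 + (-(42 + K)/(5*B))/9 = -5/9 - (42 + K)/(45*B))
O(3, 2)*(-353 - 1*(-629)) = ((1/45)*(-42 - 1*2 - 25*3)/3)*(-353 - 1*(-629)) = ((1/45)*(⅓)*(-42 - 2 - 75))*(-353 + 629) = ((1/45)*(⅓)*(-119))*276 = -119/135*276 = -10948/45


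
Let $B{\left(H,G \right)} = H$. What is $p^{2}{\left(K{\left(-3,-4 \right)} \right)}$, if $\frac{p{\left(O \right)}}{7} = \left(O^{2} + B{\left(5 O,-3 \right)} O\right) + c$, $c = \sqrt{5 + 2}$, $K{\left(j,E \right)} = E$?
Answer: $451927 + 9408 \sqrt{7} \approx 4.7682 \cdot 10^{5}$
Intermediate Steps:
$c = \sqrt{7} \approx 2.6458$
$p{\left(O \right)} = 7 \sqrt{7} + 42 O^{2}$ ($p{\left(O \right)} = 7 \left(\left(O^{2} + 5 O O\right) + \sqrt{7}\right) = 7 \left(\left(O^{2} + 5 O^{2}\right) + \sqrt{7}\right) = 7 \left(6 O^{2} + \sqrt{7}\right) = 7 \left(\sqrt{7} + 6 O^{2}\right) = 7 \sqrt{7} + 42 O^{2}$)
$p^{2}{\left(K{\left(-3,-4 \right)} \right)} = \left(7 \sqrt{7} + 42 \left(-4\right)^{2}\right)^{2} = \left(7 \sqrt{7} + 42 \cdot 16\right)^{2} = \left(7 \sqrt{7} + 672\right)^{2} = \left(672 + 7 \sqrt{7}\right)^{2}$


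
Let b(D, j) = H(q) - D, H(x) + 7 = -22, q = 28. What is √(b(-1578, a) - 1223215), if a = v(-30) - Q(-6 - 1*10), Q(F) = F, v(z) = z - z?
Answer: I*√1221666 ≈ 1105.3*I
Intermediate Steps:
H(x) = -29 (H(x) = -7 - 22 = -29)
v(z) = 0
a = 16 (a = 0 - (-6 - 1*10) = 0 - (-6 - 10) = 0 - 1*(-16) = 0 + 16 = 16)
b(D, j) = -29 - D
√(b(-1578, a) - 1223215) = √((-29 - 1*(-1578)) - 1223215) = √((-29 + 1578) - 1223215) = √(1549 - 1223215) = √(-1221666) = I*√1221666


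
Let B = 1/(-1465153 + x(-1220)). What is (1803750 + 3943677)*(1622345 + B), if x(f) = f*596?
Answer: 20441431864718306568/2192273 ≈ 9.3243e+12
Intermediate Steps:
x(f) = 596*f
B = -1/2192273 (B = 1/(-1465153 + 596*(-1220)) = 1/(-1465153 - 727120) = 1/(-2192273) = -1/2192273 ≈ -4.5615e-7)
(1803750 + 3943677)*(1622345 + B) = (1803750 + 3943677)*(1622345 - 1/2192273) = 5747427*(3556623140184/2192273) = 20441431864718306568/2192273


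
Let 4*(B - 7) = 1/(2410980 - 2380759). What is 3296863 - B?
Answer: 398537140703/120884 ≈ 3.2969e+6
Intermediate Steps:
B = 846189/120884 (B = 7 + 1/(4*(2410980 - 2380759)) = 7 + (¼)/30221 = 7 + (¼)*(1/30221) = 7 + 1/120884 = 846189/120884 ≈ 7.0000)
3296863 - B = 3296863 - 1*846189/120884 = 3296863 - 846189/120884 = 398537140703/120884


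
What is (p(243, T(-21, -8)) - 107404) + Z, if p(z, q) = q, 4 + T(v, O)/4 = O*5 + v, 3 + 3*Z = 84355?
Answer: -238640/3 ≈ -79547.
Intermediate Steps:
Z = 84352/3 (Z = -1 + (⅓)*84355 = -1 + 84355/3 = 84352/3 ≈ 28117.)
T(v, O) = -16 + 4*v + 20*O (T(v, O) = -16 + 4*(O*5 + v) = -16 + 4*(5*O + v) = -16 + 4*(v + 5*O) = -16 + (4*v + 20*O) = -16 + 4*v + 20*O)
(p(243, T(-21, -8)) - 107404) + Z = ((-16 + 4*(-21) + 20*(-8)) - 107404) + 84352/3 = ((-16 - 84 - 160) - 107404) + 84352/3 = (-260 - 107404) + 84352/3 = -107664 + 84352/3 = -238640/3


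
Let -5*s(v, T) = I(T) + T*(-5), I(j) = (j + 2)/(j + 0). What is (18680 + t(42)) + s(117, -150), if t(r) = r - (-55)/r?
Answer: 97508839/5250 ≈ 18573.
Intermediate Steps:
I(j) = (2 + j)/j
s(v, T) = T - (2 + T)/(5*T) (s(v, T) = -((2 + T)/T + T*(-5))/5 = -((2 + T)/T - 5*T)/5 = -(-5*T + (2 + T)/T)/5 = T - (2 + T)/(5*T))
t(r) = r + 55/r
(18680 + t(42)) + s(117, -150) = (18680 + (42 + 55/42)) + (-⅕ - 150 - ⅖/(-150)) = (18680 + (42 + 55*(1/42))) + (-⅕ - 150 - ⅖*(-1/150)) = (18680 + (42 + 55/42)) + (-⅕ - 150 + 1/375) = (18680 + 1819/42) - 56324/375 = 786379/42 - 56324/375 = 97508839/5250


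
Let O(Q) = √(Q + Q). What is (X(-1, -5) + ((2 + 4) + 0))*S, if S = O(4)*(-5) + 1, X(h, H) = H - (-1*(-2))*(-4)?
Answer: 9 - 90*√2 ≈ -118.28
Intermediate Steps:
O(Q) = √2*√Q (O(Q) = √(2*Q) = √2*√Q)
X(h, H) = 8 + H (X(h, H) = H - 2*(-4) = H - 1*(-8) = H + 8 = 8 + H)
S = 1 - 10*√2 (S = (√2*√4)*(-5) + 1 = (√2*2)*(-5) + 1 = (2*√2)*(-5) + 1 = -10*√2 + 1 = 1 - 10*√2 ≈ -13.142)
(X(-1, -5) + ((2 + 4) + 0))*S = ((8 - 5) + ((2 + 4) + 0))*(1 - 10*√2) = (3 + (6 + 0))*(1 - 10*√2) = (3 + 6)*(1 - 10*√2) = 9*(1 - 10*√2) = 9 - 90*√2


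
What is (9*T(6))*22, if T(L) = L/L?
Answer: 198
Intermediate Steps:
T(L) = 1
(9*T(6))*22 = (9*1)*22 = 9*22 = 198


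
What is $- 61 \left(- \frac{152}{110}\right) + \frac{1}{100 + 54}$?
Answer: $\frac{64909}{770} \approx 84.297$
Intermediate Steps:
$- 61 \left(- \frac{152}{110}\right) + \frac{1}{100 + 54} = - 61 \left(\left(-152\right) \frac{1}{110}\right) + \frac{1}{154} = \left(-61\right) \left(- \frac{76}{55}\right) + \frac{1}{154} = \frac{4636}{55} + \frac{1}{154} = \frac{64909}{770}$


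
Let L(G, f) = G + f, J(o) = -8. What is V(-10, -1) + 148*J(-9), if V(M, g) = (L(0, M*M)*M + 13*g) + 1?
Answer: -2196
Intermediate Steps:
V(M, g) = 1 + M³ + 13*g (V(M, g) = ((0 + M*M)*M + 13*g) + 1 = ((0 + M²)*M + 13*g) + 1 = (M²*M + 13*g) + 1 = (M³ + 13*g) + 1 = 1 + M³ + 13*g)
V(-10, -1) + 148*J(-9) = (1 + (-10)³ + 13*(-1)) + 148*(-8) = (1 - 1000 - 13) - 1184 = -1012 - 1184 = -2196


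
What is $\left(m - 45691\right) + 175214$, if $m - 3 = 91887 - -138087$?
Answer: $359500$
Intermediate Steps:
$m = 229977$ ($m = 3 + \left(91887 - -138087\right) = 3 + \left(91887 + 138087\right) = 3 + 229974 = 229977$)
$\left(m - 45691\right) + 175214 = \left(229977 - 45691\right) + 175214 = 184286 + 175214 = 359500$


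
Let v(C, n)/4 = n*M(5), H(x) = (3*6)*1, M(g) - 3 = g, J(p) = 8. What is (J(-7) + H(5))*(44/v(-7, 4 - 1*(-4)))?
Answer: 143/32 ≈ 4.4688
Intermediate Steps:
M(g) = 3 + g
H(x) = 18 (H(x) = 18*1 = 18)
v(C, n) = 32*n (v(C, n) = 4*(n*(3 + 5)) = 4*(n*8) = 4*(8*n) = 32*n)
(J(-7) + H(5))*(44/v(-7, 4 - 1*(-4))) = (8 + 18)*(44/((32*(4 - 1*(-4))))) = 26*(44/((32*(4 + 4)))) = 26*(44/((32*8))) = 26*(44/256) = 26*(44*(1/256)) = 26*(11/64) = 143/32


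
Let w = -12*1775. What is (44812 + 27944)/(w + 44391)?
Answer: 564/179 ≈ 3.1508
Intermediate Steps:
w = -21300
(44812 + 27944)/(w + 44391) = (44812 + 27944)/(-21300 + 44391) = 72756/23091 = 72756*(1/23091) = 564/179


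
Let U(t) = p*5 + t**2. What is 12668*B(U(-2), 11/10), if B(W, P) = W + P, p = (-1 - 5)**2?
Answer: 11724234/5 ≈ 2.3448e+6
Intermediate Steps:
p = 36 (p = (-6)**2 = 36)
U(t) = 180 + t**2 (U(t) = 36*5 + t**2 = 180 + t**2)
B(W, P) = P + W
12668*B(U(-2), 11/10) = 12668*(11/10 + (180 + (-2)**2)) = 12668*(11*(1/10) + (180 + 4)) = 12668*(11/10 + 184) = 12668*(1851/10) = 11724234/5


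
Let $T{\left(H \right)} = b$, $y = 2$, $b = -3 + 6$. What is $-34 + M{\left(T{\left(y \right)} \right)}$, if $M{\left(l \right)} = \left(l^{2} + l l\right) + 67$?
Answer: $51$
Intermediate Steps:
$b = 3$
$T{\left(H \right)} = 3$
$M{\left(l \right)} = 67 + 2 l^{2}$ ($M{\left(l \right)} = \left(l^{2} + l^{2}\right) + 67 = 2 l^{2} + 67 = 67 + 2 l^{2}$)
$-34 + M{\left(T{\left(y \right)} \right)} = -34 + \left(67 + 2 \cdot 3^{2}\right) = -34 + \left(67 + 2 \cdot 9\right) = -34 + \left(67 + 18\right) = -34 + 85 = 51$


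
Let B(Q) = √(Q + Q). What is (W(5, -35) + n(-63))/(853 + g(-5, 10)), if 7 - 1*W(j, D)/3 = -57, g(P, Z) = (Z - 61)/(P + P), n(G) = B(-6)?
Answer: 1920/8581 + 20*I*√3/8581 ≈ 0.22375 + 0.0040369*I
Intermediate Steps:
B(Q) = √2*√Q (B(Q) = √(2*Q) = √2*√Q)
n(G) = 2*I*√3 (n(G) = √2*√(-6) = √2*(I*√6) = 2*I*√3)
g(P, Z) = (-61 + Z)/(2*P) (g(P, Z) = (-61 + Z)/((2*P)) = (-61 + Z)*(1/(2*P)) = (-61 + Z)/(2*P))
W(j, D) = 192 (W(j, D) = 21 - 3*(-57) = 21 + 171 = 192)
(W(5, -35) + n(-63))/(853 + g(-5, 10)) = (192 + 2*I*√3)/(853 + (½)*(-61 + 10)/(-5)) = (192 + 2*I*√3)/(853 + (½)*(-⅕)*(-51)) = (192 + 2*I*√3)/(853 + 51/10) = (192 + 2*I*√3)/(8581/10) = (192 + 2*I*√3)*(10/8581) = 1920/8581 + 20*I*√3/8581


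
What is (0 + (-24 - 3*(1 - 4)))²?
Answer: 225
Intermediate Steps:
(0 + (-24 - 3*(1 - 4)))² = (0 + (-24 - 3*(-3)))² = (0 + (-24 - 1*(-9)))² = (0 + (-24 + 9))² = (0 - 15)² = (-15)² = 225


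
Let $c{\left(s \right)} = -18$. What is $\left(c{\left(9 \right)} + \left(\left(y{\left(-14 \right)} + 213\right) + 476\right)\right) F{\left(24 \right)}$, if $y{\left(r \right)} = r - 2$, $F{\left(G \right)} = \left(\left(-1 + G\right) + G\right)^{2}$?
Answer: $1446895$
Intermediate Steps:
$F{\left(G \right)} = \left(-1 + 2 G\right)^{2}$
$y{\left(r \right)} = -2 + r$
$\left(c{\left(9 \right)} + \left(\left(y{\left(-14 \right)} + 213\right) + 476\right)\right) F{\left(24 \right)} = \left(-18 + \left(\left(\left(-2 - 14\right) + 213\right) + 476\right)\right) \left(-1 + 2 \cdot 24\right)^{2} = \left(-18 + \left(\left(-16 + 213\right) + 476\right)\right) \left(-1 + 48\right)^{2} = \left(-18 + \left(197 + 476\right)\right) 47^{2} = \left(-18 + 673\right) 2209 = 655 \cdot 2209 = 1446895$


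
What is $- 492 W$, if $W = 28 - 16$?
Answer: $-5904$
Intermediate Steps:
$W = 12$ ($W = 28 - 16 = 12$)
$- 492 W = \left(-492\right) 12 = -5904$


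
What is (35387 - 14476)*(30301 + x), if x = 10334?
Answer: 849718485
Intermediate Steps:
(35387 - 14476)*(30301 + x) = (35387 - 14476)*(30301 + 10334) = 20911*40635 = 849718485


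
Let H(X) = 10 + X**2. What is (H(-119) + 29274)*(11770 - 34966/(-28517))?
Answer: 14583620032920/28517 ≈ 5.1140e+8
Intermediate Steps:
(H(-119) + 29274)*(11770 - 34966/(-28517)) = ((10 + (-119)**2) + 29274)*(11770 - 34966/(-28517)) = ((10 + 14161) + 29274)*(11770 - 34966*(-1/28517)) = (14171 + 29274)*(11770 + 34966/28517) = 43445*(335680056/28517) = 14583620032920/28517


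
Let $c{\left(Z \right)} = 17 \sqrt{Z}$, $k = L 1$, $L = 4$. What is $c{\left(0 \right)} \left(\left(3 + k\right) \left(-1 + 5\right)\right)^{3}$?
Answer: $0$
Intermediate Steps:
$k = 4$ ($k = 4 \cdot 1 = 4$)
$c{\left(0 \right)} \left(\left(3 + k\right) \left(-1 + 5\right)\right)^{3} = 17 \sqrt{0} \left(\left(3 + 4\right) \left(-1 + 5\right)\right)^{3} = 17 \cdot 0 \left(7 \cdot 4\right)^{3} = 0 \cdot 28^{3} = 0 \cdot 21952 = 0$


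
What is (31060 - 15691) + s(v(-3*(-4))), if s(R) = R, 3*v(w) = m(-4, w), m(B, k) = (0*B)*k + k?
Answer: 15373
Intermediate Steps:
m(B, k) = k (m(B, k) = 0*k + k = 0 + k = k)
v(w) = w/3
(31060 - 15691) + s(v(-3*(-4))) = (31060 - 15691) + (-3*(-4))/3 = 15369 + (⅓)*12 = 15369 + 4 = 15373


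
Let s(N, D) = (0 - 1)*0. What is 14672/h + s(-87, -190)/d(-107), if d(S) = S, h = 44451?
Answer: 14672/44451 ≈ 0.33007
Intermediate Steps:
s(N, D) = 0 (s(N, D) = -1*0 = 0)
14672/h + s(-87, -190)/d(-107) = 14672/44451 + 0/(-107) = 14672*(1/44451) + 0*(-1/107) = 14672/44451 + 0 = 14672/44451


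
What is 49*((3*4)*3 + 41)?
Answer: 3773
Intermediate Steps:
49*((3*4)*3 + 41) = 49*(12*3 + 41) = 49*(36 + 41) = 49*77 = 3773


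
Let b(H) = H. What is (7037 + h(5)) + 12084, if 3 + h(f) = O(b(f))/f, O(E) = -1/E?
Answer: 477949/25 ≈ 19118.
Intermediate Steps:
h(f) = -3 - 1/f**2 (h(f) = -3 + (-1/f)/f = -3 - 1/f**2)
(7037 + h(5)) + 12084 = (7037 + (-3 - 1/5**2)) + 12084 = (7037 + (-3 - 1*1/25)) + 12084 = (7037 + (-3 - 1/25)) + 12084 = (7037 - 76/25) + 12084 = 175849/25 + 12084 = 477949/25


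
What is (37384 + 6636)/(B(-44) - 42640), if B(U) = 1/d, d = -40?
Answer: -1760800/1705601 ≈ -1.0324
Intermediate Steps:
B(U) = -1/40 (B(U) = 1/(-40) = -1/40)
(37384 + 6636)/(B(-44) - 42640) = (37384 + 6636)/(-1/40 - 42640) = 44020/(-1705601/40) = 44020*(-40/1705601) = -1760800/1705601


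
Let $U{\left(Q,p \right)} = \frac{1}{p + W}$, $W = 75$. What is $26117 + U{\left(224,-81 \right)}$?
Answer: $\frac{156701}{6} \approx 26117.0$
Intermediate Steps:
$U{\left(Q,p \right)} = \frac{1}{75 + p}$ ($U{\left(Q,p \right)} = \frac{1}{p + 75} = \frac{1}{75 + p}$)
$26117 + U{\left(224,-81 \right)} = 26117 + \frac{1}{75 - 81} = 26117 + \frac{1}{-6} = 26117 - \frac{1}{6} = \frac{156701}{6}$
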